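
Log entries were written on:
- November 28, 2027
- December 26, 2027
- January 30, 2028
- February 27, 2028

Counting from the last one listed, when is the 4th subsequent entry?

These are Sundays with 28, 35, 28-day gaps.
Each is the final Sunday of its month — January 30, 2028 is past the 28th, so '4th Sunday' doesn't fit.
March 2028 ends with Sunday March 26, 2028.
April 2028 ends with Sunday April 30, 2028.
May 2028 ends with Sunday May 28, 2028.
June 2028 ends with Sunday June 25, 2028.

June 25, 2028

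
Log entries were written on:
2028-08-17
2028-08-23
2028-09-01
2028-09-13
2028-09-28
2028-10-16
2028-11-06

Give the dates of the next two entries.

2028-11-30, 2028-12-27

Gaps: 6, 9, 12, 15, 18, 21 days — each gap is 3 larger than the previous one.
Next gap: 24 days. 2028-11-06 + 24 days = 2028-11-30.
Next gap: 27 days. 2028-11-30 + 27 days = 2028-12-27.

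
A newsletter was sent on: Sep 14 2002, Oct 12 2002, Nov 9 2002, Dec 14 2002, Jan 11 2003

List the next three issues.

These are Saturdays at 28- or 35-day spacing (28, 28, 35, 28).
The pattern: 2nd Saturday of the month.
2nd Saturday of February 2003: Feb 8 2003.
March 2003 — 2nd Saturday is Mar 8 2003.
April 2003 — 2nd Saturday is Apr 12 2003.

Feb 8 2003, Mar 8 2003, Apr 12 2003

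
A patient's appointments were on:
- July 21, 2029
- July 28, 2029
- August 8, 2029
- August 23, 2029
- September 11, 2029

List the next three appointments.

The spacing grows by 4 each time: 7, 11, 15, 19 days.
Next gap: 23 days. September 11, 2029 + 23 days = October 4, 2029.
Next gap: 27 days. October 4, 2029 + 27 days = October 31, 2029.
Next gap: 31 days. October 31, 2029 + 31 days = December 1, 2029.

October 4, 2029; October 31, 2029; December 1, 2029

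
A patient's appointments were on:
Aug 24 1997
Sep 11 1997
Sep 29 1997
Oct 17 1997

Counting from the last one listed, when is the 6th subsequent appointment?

Feb 2 1998

Every event comes 18 days after the last (18, 18, 18).
Oct 17 1997 + 18 days = Nov 4 1997.
Nov 4 1997 + 18 days = Nov 22 1997.
Nov 22 1997 + 18 days = Dec 10 1997.
Dec 10 1997 + 18 days = Dec 28 1997.
Dec 28 1997 + 18 days = Jan 15 1998.
Jan 15 1998 + 18 days = Feb 2 1998.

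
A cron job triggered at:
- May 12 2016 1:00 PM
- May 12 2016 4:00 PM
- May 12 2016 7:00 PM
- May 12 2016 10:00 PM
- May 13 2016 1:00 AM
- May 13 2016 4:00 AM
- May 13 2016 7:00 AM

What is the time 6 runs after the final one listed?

May 14 2016 1:00 AM

Spacing: 3, 3, 3, 3, 3, 3 h — constant 3 h.
May 13 2016 7:00 AM + 3 h = May 13 2016 10:00 AM.
May 13 2016 10:00 AM + 3 h = May 13 2016 1:00 PM.
May 13 2016 1:00 PM + 3 h = May 13 2016 4:00 PM.
May 13 2016 4:00 PM + 3 h = May 13 2016 7:00 PM.
May 13 2016 7:00 PM + 3 h = May 13 2016 10:00 PM.
May 13 2016 10:00 PM + 3 h = May 14 2016 1:00 AM.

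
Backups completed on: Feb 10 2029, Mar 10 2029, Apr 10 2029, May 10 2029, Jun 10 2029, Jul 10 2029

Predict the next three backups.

Aug 10 2029, Sep 10 2029, Oct 10 2029

Gaps: 28, 31, 30, 31, 30 days — not constant. Every event is on the 10th of the month.
Pattern: the 10th of each month.
Next: August 2029 → Aug 10 2029.
Next: September 2029 → Sep 10 2029.
October 2029: Oct 10 2029.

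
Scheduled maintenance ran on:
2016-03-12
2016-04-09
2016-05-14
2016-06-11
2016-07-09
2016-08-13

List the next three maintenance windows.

2016-09-10, 2016-10-08, 2016-11-12

Gaps: 28, 35, 28, 28, 35 days — a mix of 28 and 35. Every date is a Saturday.
Each is the 2nd Saturday of its month.
2nd Saturday of September 2016: 2016-09-10.
2nd Saturday of October 2016: 2016-10-08.
November 2016 — 2nd Saturday is 2016-11-12.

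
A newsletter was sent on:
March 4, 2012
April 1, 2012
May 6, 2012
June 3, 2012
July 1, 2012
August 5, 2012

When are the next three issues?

September 2, 2012; October 7, 2012; November 4, 2012

Gaps: 28, 35, 28, 28, 35 days — a mix of 28 and 35. Every date is a Sunday.
Each is the 1st Sunday of its month.
September 2012 — 1st Sunday is September 2, 2012.
1st Sunday of October 2012: October 7, 2012.
November 2012 — 1st Sunday is November 4, 2012.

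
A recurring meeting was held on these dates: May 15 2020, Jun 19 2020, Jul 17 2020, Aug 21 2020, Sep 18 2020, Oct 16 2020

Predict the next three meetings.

Gaps: 35, 28, 35, 28, 28 days — a mix of 28 and 35. Every date is a Friday.
Each is the 3rd Friday of its month.
3rd Friday of November 2020: Nov 20 2020.
3rd Friday of December 2020: Dec 18 2020.
3rd Friday of January 2021: Jan 15 2021.

Nov 20 2020, Dec 18 2020, Jan 15 2021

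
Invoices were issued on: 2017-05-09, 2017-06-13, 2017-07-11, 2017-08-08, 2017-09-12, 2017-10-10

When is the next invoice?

2017-11-14

Gaps: 35, 28, 28, 35, 28 days — a mix of 28 and 35. Every date is a Tuesday.
Each is the 2nd Tuesday of its month.
2nd Tuesday of November 2017: 2017-11-14.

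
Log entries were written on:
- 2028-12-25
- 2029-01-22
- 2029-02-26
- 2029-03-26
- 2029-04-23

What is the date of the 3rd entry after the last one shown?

2029-07-23

All dates are Mondays, 28, 35, 28, 28 days apart.
Specifically, the 4th Monday of each month.
4th Monday of May 2029: 2029-05-28.
4th Monday of June 2029: 2029-06-25.
4th Monday of July 2029: 2029-07-23.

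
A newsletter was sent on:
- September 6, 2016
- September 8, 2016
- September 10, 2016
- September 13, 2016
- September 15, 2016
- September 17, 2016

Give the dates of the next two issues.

Every event lands on a Tuesday or Thursday or Saturday (gaps cycle 2, 2, 3, 2, 2).
So the schedule is: every Tuesday, Thursday and Saturday.
The following Tuesday is September 20, 2016.
Next Thursday: September 22, 2016.

September 20, 2016; September 22, 2016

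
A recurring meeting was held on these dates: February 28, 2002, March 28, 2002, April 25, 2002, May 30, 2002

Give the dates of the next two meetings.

June 27, 2002; July 25, 2002

These are Thursdays with 28, 28, 35-day gaps.
Each is the final Thursday of its month — May 30, 2002 is past the 28th, so '4th Thursday' doesn't fit.
Last Thursday of June 2002: June 27, 2002.
July 2002 ends with Thursday July 25, 2002.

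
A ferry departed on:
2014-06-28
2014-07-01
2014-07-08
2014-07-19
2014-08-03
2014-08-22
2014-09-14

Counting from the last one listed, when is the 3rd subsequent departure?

Gaps: 3, 7, 11, 15, 19, 23 days — each gap is 4 larger than the previous one.
Next gap: 27 days. 2014-09-14 + 27 days = 2014-10-11.
Next gap: 31 days. 2014-10-11 + 31 days = 2014-11-11.
Next gap: 35 days. 2014-11-11 + 35 days = 2014-12-16.

2014-12-16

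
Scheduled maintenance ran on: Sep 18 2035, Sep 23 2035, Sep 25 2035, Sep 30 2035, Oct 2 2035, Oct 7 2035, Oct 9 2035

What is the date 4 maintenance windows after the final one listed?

Oct 23 2035

The gap pattern 5, 2, 5, 2, 5, 2 repeats every 2 events.
These are the Tuesdays and Sundays of each week.
The following Sunday is Oct 14 2035.
Next Tuesday: Oct 16 2035.
The following Sunday is Oct 21 2035.
The following Tuesday is Oct 23 2035.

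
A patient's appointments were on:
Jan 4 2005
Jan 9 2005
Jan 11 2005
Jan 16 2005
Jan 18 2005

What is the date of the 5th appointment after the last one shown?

Feb 6 2005

Every event lands on a Tuesday or Sunday (gaps cycle 5, 2, 5, 2).
So the schedule is: every Tuesday and Sunday.
Next Sunday: Jan 23 2005.
Next Tuesday: Jan 25 2005.
Next Sunday: Jan 30 2005.
The following Tuesday is Feb 1 2005.
Next Sunday: Feb 6 2005.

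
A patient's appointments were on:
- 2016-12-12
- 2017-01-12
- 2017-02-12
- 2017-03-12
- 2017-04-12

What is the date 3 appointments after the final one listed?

2017-07-12

The day-of-month is always 12 (31, 31, 28, 31 days between events).
So this recurs on the 12th of each month.
May 2017: 2017-05-12.
June 2017: 2017-06-12.
Next: July 2017 → 2017-07-12.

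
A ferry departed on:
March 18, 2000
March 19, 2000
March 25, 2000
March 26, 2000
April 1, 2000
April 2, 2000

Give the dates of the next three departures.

April 8, 2000; April 9, 2000; April 15, 2000

Gaps: 1, 6, 1, 6, 1 days — not constant, but cyclic with period 2.
The events fall on every Saturday and Sunday.
Next Saturday: April 8, 2000.
Next Sunday: April 9, 2000.
Next Saturday: April 15, 2000.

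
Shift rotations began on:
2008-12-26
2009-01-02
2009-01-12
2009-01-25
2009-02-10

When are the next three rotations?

Intervals are 7, 10, 13, 16 days — an arithmetic progression with common difference 3.
Next gap: 19 days. 2009-02-10 + 19 days = 2009-03-01.
Next gap: 22 days. 2009-03-01 + 22 days = 2009-03-23.
Next gap: 25 days. 2009-03-23 + 25 days = 2009-04-17.

2009-03-01, 2009-03-23, 2009-04-17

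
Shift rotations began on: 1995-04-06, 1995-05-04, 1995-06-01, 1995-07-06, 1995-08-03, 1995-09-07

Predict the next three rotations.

1995-10-05, 1995-11-02, 1995-12-07

All dates are Thursdays, 28, 28, 35, 28, 35 days apart.
Specifically, the 1st Thursday of each month.
1st Thursday of October 1995: 1995-10-05.
November 1995 — 1st Thursday is 1995-11-02.
December 1995 — 1st Thursday is 1995-12-07.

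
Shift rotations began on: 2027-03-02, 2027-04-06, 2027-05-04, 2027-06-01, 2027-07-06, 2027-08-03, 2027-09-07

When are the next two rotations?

2027-10-05, 2027-11-02

All dates are Tuesdays, 35, 28, 28, 35, 28, 35 days apart.
Specifically, the 1st Tuesday of each month.
1st Tuesday of October 2027: 2027-10-05.
November 2027 — 1st Tuesday is 2027-11-02.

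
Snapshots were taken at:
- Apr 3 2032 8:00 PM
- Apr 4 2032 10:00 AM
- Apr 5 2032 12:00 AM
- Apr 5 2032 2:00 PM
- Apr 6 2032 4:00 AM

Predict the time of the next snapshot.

Apr 6 2032 6:00 PM

Spacing: 14, 14, 14, 14 h — constant 14 h.
Apr 6 2032 4:00 AM + 14 h = Apr 6 2032 6:00 PM.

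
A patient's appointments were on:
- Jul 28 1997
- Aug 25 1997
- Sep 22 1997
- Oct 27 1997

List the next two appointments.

Nov 24 1997, Dec 22 1997

These are Mondays at 28- or 35-day spacing (28, 28, 35).
The pattern: 4th Monday of the month.
November 1997 — 4th Monday is Nov 24 1997.
December 1997 — 4th Monday is Dec 22 1997.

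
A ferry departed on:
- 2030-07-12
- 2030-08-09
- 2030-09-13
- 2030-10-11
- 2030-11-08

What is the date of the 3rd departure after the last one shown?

These are Fridays at 28- or 35-day spacing (28, 35, 28, 28).
The pattern: 2nd Friday of the month.
December 2030 — 2nd Friday is 2030-12-13.
2nd Friday of January 2031: 2031-01-10.
2nd Friday of February 2031: 2031-02-14.

2031-02-14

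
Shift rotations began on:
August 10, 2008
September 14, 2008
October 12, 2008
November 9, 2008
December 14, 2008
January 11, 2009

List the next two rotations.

Gaps: 35, 28, 28, 35, 28 days — a mix of 28 and 35. Every date is a Sunday.
Each is the 2nd Sunday of its month.
2nd Sunday of February 2009: February 8, 2009.
2nd Sunday of March 2009: March 8, 2009.

February 8, 2009; March 8, 2009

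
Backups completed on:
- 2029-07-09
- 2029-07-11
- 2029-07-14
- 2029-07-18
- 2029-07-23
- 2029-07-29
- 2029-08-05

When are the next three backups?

2029-08-13, 2029-08-22, 2029-09-01

The spacing grows by 1 each time: 2, 3, 4, 5, 6, 7 days.
Next gap: 8 days. 2029-08-05 + 8 days = 2029-08-13.
Next gap: 9 days. 2029-08-13 + 9 days = 2029-08-22.
Next gap: 10 days. 2029-08-22 + 10 days = 2029-09-01.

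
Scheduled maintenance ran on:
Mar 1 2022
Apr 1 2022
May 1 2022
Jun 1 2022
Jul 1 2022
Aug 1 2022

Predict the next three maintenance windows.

Each date is the 1st; the gaps (31, 30, 31, 30, 31) track the month lengths.
The rule is the 1st of each month.
Next: September 2022 → Sep 1 2022.
October 2022: Oct 1 2022.
November 2022: Nov 1 2022.

Sep 1 2022, Oct 1 2022, Nov 1 2022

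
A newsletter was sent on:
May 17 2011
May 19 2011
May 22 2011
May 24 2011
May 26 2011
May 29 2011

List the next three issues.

Gaps: 2, 3, 2, 2, 3 days — not constant, but cyclic with period 3.
The events fall on every Tuesday, Thursday and Sunday.
Next Tuesday: May 31 2011.
Next Thursday: Jun 2 2011.
Next Sunday: Jun 5 2011.

May 31 2011, Jun 2 2011, Jun 5 2011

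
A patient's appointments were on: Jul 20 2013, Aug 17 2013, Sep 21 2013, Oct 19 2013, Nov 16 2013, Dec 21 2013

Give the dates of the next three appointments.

These are Saturdays at 28- or 35-day spacing (28, 35, 28, 28, 35).
The pattern: 3rd Saturday of the month.
3rd Saturday of January 2014: Jan 18 2014.
3rd Saturday of February 2014: Feb 15 2014.
March 2014 — 3rd Saturday is Mar 15 2014.

Jan 18 2014, Feb 15 2014, Mar 15 2014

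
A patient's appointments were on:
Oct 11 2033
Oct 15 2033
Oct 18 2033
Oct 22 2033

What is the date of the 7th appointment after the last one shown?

Nov 15 2033

Every event lands on a Tuesday or Saturday (gaps cycle 4, 3, 4).
So the schedule is: every Tuesday and Saturday.
Next Tuesday: Oct 25 2033.
Next Saturday: Oct 29 2033.
Next Tuesday: Nov 1 2033.
Next Saturday: Nov 5 2033.
The following Tuesday is Nov 8 2033.
Next Saturday: Nov 12 2033.
The following Tuesday is Nov 15 2033.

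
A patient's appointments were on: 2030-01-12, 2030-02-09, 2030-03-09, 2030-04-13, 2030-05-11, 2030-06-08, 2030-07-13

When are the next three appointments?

2030-08-10, 2030-09-14, 2030-10-12

All dates are Saturdays, 28, 28, 35, 28, 28, 35 days apart.
Specifically, the 2nd Saturday of each month.
2nd Saturday of August 2030: 2030-08-10.
2nd Saturday of September 2030: 2030-09-14.
2nd Saturday of October 2030: 2030-10-12.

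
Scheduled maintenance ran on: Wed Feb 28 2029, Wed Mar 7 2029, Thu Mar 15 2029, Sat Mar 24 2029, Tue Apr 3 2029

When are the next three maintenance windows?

Sat Apr 14 2029, Thu Apr 26 2029, Wed May 9 2029

Intervals are 7, 8, 9, 10 days — an arithmetic progression with common difference 1.
Next gap: 11 days. Tue Apr 3 2029 + 11 days = Sat Apr 14 2029.
Next gap: 12 days. Sat Apr 14 2029 + 12 days = Thu Apr 26 2029.
Next gap: 13 days. Thu Apr 26 2029 + 13 days = Wed May 9 2029.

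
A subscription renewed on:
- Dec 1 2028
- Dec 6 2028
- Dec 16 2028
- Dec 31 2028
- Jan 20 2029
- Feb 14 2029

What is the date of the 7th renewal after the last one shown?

Dec 26 2029

Intervals are 5, 10, 15, 20, 25 days — an arithmetic progression with common difference 5.
Next gap: 30 days. Feb 14 2029 + 30 days = Mar 16 2029.
Next gap: 35 days. Mar 16 2029 + 35 days = Apr 20 2029.
Next gap: 40 days. Apr 20 2029 + 40 days = May 30 2029.
Next gap: 45 days. May 30 2029 + 45 days = Jul 14 2029.
Next gap: 50 days. Jul 14 2029 + 50 days = Sep 2 2029.
Next gap: 55 days. Sep 2 2029 + 55 days = Oct 27 2029.
Next gap: 60 days. Oct 27 2029 + 60 days = Dec 26 2029.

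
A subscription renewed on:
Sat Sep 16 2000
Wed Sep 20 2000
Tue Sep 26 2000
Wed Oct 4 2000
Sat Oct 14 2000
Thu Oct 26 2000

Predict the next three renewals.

Intervals are 4, 6, 8, 10, 12 days — an arithmetic progression with common difference 2.
Next gap: 14 days. Thu Oct 26 2000 + 14 days = Thu Nov 9 2000.
Next gap: 16 days. Thu Nov 9 2000 + 16 days = Sat Nov 25 2000.
Next gap: 18 days. Sat Nov 25 2000 + 18 days = Wed Dec 13 2000.

Thu Nov 9 2000, Sat Nov 25 2000, Wed Dec 13 2000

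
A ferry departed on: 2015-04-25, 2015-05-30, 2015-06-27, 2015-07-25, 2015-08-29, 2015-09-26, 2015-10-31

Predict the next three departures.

2015-11-28, 2015-12-26, 2016-01-30

Every date is a Saturday; gaps 35, 28, 28, 35, 28, 35 days.
Each is the last Saturday of its month (at least one falls on the 29th or later, ruling out '4th Saturday').
November 2015 ends with Saturday 2015-11-28.
Last Saturday of December 2015: 2015-12-26.
January 2016 ends with Saturday 2016-01-30.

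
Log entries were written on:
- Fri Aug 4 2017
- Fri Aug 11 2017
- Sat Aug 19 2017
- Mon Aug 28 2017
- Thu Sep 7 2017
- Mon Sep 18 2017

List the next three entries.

The spacing grows by 1 each time: 7, 8, 9, 10, 11 days.
Next gap: 12 days. Mon Sep 18 2017 + 12 days = Sat Sep 30 2017.
Next gap: 13 days. Sat Sep 30 2017 + 13 days = Fri Oct 13 2017.
Next gap: 14 days. Fri Oct 13 2017 + 14 days = Fri Oct 27 2017.

Sat Sep 30 2017, Fri Oct 13 2017, Fri Oct 27 2017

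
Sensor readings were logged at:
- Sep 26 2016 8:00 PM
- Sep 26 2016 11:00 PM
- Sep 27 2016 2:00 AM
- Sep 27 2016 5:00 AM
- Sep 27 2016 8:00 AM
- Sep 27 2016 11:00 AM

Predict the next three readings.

Spacing: 3, 3, 3, 3, 3 h — constant 3 h.
Sep 27 2016 11:00 AM + 3 h = Sep 27 2016 2:00 PM.
Sep 27 2016 2:00 PM + 3 h = Sep 27 2016 5:00 PM.
Sep 27 2016 5:00 PM + 3 h = Sep 27 2016 8:00 PM.

Sep 27 2016 2:00 PM, Sep 27 2016 5:00 PM, Sep 27 2016 8:00 PM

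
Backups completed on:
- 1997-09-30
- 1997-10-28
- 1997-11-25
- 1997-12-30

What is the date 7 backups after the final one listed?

These are Tuesdays with 28, 28, 35-day gaps.
Each is the final Tuesday of its month — 1997-09-30 is past the 28th, so '4th Tuesday' doesn't fit.
January 1998 ends with Tuesday 1998-01-27.
February 1998 ends with Tuesday 1998-02-24.
Last Tuesday of March 1998: 1998-03-31.
April 1998 ends with Tuesday 1998-04-28.
Last Tuesday of May 1998: 1998-05-26.
June 1998 ends with Tuesday 1998-06-30.
Last Tuesday of July 1998: 1998-07-28.

1998-07-28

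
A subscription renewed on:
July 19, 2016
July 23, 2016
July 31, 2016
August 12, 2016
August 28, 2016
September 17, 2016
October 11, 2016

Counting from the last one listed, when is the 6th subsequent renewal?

May 27, 2017

Intervals are 4, 8, 12, 16, 20, 24 days — an arithmetic progression with common difference 4.
Next gap: 28 days. October 11, 2016 + 28 days = November 8, 2016.
Next gap: 32 days. November 8, 2016 + 32 days = December 10, 2016.
Next gap: 36 days. December 10, 2016 + 36 days = January 15, 2017.
Next gap: 40 days. January 15, 2017 + 40 days = February 24, 2017.
Next gap: 44 days. February 24, 2017 + 44 days = April 9, 2017.
Next gap: 48 days. April 9, 2017 + 48 days = May 27, 2017.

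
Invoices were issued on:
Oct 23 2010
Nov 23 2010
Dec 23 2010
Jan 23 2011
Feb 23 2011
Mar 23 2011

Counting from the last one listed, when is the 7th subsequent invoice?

The day-of-month is always 23 (31, 30, 31, 31, 28 days between events).
So this recurs on the 23rd of each month.
April 2011: Apr 23 2011.
May 2011: May 23 2011.
Next: June 2011 → Jun 23 2011.
Next: July 2011 → Jul 23 2011.
Next: August 2011 → Aug 23 2011.
September 2011: Sep 23 2011.
October 2011: Oct 23 2011.

Oct 23 2011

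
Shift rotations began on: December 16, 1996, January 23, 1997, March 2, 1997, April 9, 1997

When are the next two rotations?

The spacing is 38, 38, 38 days — always 38 days.
April 9, 1997 + 38 days = May 17, 1997.
May 17, 1997 + 38 days = June 24, 1997.

May 17, 1997; June 24, 1997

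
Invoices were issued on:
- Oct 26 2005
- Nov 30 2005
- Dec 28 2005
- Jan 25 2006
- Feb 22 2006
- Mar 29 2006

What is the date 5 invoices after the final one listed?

Aug 30 2006

Every date is a Wednesday; gaps 35, 28, 28, 28, 35 days.
Each is the last Wednesday of its month (at least one falls on the 29th or later, ruling out '4th Wednesday').
April 2006 ends with Wednesday Apr 26 2006.
Last Wednesday of May 2006: May 31 2006.
Last Wednesday of June 2006: Jun 28 2006.
Last Wednesday of July 2006: Jul 26 2006.
August 2006 ends with Wednesday Aug 30 2006.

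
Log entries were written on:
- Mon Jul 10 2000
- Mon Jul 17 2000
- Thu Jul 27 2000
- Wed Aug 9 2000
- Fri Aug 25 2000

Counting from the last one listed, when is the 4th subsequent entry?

Mon Nov 27 2000

Intervals are 7, 10, 13, 16 days — an arithmetic progression with common difference 3.
Next gap: 19 days. Fri Aug 25 2000 + 19 days = Wed Sep 13 2000.
Next gap: 22 days. Wed Sep 13 2000 + 22 days = Thu Oct 5 2000.
Next gap: 25 days. Thu Oct 5 2000 + 25 days = Mon Oct 30 2000.
Next gap: 28 days. Mon Oct 30 2000 + 28 days = Mon Nov 27 2000.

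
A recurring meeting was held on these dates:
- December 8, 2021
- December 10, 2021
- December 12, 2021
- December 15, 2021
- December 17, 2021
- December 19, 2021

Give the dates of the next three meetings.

December 22, 2021; December 24, 2021; December 26, 2021

Every event lands on a Wednesday or Friday or Sunday (gaps cycle 2, 2, 3, 2, 2).
So the schedule is: every Wednesday, Friday and Sunday.
Next Wednesday: December 22, 2021.
Next Friday: December 24, 2021.
The following Sunday is December 26, 2021.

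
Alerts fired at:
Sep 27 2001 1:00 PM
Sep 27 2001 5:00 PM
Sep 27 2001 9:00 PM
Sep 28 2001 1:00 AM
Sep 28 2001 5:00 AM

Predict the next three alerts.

Spacing: 4, 4, 4, 4 h — constant 4 h.
Sep 28 2001 5:00 AM + 4 h = Sep 28 2001 9:00 AM.
Sep 28 2001 9:00 AM + 4 h = Sep 28 2001 1:00 PM.
Sep 28 2001 1:00 PM + 4 h = Sep 28 2001 5:00 PM.

Sep 28 2001 9:00 AM, Sep 28 2001 1:00 PM, Sep 28 2001 5:00 PM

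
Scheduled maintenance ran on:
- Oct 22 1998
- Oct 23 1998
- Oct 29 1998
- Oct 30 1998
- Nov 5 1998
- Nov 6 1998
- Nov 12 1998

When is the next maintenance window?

Every event lands on a Thursday or Friday (gaps cycle 1, 6, 1, 6, 1, 6).
So the schedule is: every Thursday and Friday.
Next Friday: Nov 13 1998.

Nov 13 1998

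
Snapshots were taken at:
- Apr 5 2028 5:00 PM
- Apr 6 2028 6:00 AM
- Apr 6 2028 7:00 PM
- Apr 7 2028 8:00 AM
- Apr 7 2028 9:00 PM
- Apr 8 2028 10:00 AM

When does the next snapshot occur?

Apr 8 2028 11:00 PM

The interval is a steady 13 hours (13, 13, 13, 13, 13).
Apr 8 2028 10:00 AM + 13 h = Apr 8 2028 11:00 PM.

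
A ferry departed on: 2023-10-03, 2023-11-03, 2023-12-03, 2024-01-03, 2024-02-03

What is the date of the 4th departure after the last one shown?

The day-of-month is always 3 (31, 30, 31, 31 days between events).
So this recurs on the 3rd of each month.
March 2024: 2024-03-03.
April 2024: 2024-04-03.
Next: May 2024 → 2024-05-03.
Next: June 2024 → 2024-06-03.

2024-06-03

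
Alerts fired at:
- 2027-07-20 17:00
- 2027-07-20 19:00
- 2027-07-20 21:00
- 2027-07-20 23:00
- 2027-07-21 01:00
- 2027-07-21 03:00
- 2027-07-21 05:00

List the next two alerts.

2027-07-21 07:00, 2027-07-21 09:00

Spacing: 2, 2, 2, 2, 2, 2 h — constant 2 h.
2027-07-21 05:00 + 2 h = 2027-07-21 07:00.
2027-07-21 07:00 + 2 h = 2027-07-21 09:00.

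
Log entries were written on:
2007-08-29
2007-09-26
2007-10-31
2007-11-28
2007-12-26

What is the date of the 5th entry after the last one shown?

2008-05-28

Every date is a Wednesday; gaps 28, 35, 28, 28 days.
Each is the last Wednesday of its month (at least one falls on the 29th or later, ruling out '4th Wednesday').
January 2008 ends with Wednesday 2008-01-30.
Last Wednesday of February 2008: 2008-02-27.
March 2008 ends with Wednesday 2008-03-26.
April 2008 ends with Wednesday 2008-04-30.
May 2008 ends with Wednesday 2008-05-28.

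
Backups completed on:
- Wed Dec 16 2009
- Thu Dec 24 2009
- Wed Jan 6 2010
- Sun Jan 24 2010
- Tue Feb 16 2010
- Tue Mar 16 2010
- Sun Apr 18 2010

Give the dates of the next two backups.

Gaps: 8, 13, 18, 23, 28, 33 days — each gap is 5 larger than the previous one.
Next gap: 38 days. Sun Apr 18 2010 + 38 days = Wed May 26 2010.
Next gap: 43 days. Wed May 26 2010 + 43 days = Thu Jul 8 2010.

Wed May 26 2010, Thu Jul 8 2010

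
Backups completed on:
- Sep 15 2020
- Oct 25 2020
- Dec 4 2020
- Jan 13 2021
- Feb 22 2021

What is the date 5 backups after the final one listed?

Sep 10 2021

The spacing is 40, 40, 40, 40 days — always 40 days.
Feb 22 2021 + 40 days = Apr 3 2021.
Apr 3 2021 + 40 days = May 13 2021.
May 13 2021 + 40 days = Jun 22 2021.
Jun 22 2021 + 40 days = Aug 1 2021.
Aug 1 2021 + 40 days = Sep 10 2021.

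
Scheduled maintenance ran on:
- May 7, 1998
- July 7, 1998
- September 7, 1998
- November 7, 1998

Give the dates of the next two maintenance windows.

Each date is the 7th; the gaps (61, 62, 61) track the month lengths.
The rule is the 7th of every 2 months.
Next: January 1999 → January 7, 1999.
March 1999: March 7, 1999.

January 7, 1999; March 7, 1999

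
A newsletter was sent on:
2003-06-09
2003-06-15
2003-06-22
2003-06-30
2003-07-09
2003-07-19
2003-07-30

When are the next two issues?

Intervals are 6, 7, 8, 9, 10, 11 days — an arithmetic progression with common difference 1.
Next gap: 12 days. 2003-07-30 + 12 days = 2003-08-11.
Next gap: 13 days. 2003-08-11 + 13 days = 2003-08-24.

2003-08-11, 2003-08-24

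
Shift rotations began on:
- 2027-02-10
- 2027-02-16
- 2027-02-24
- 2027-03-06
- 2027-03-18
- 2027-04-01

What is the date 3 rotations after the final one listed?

2027-05-25

Gaps: 6, 8, 10, 12, 14 days — each gap is 2 larger than the previous one.
Next gap: 16 days. 2027-04-01 + 16 days = 2027-04-17.
Next gap: 18 days. 2027-04-17 + 18 days = 2027-05-05.
Next gap: 20 days. 2027-05-05 + 20 days = 2027-05-25.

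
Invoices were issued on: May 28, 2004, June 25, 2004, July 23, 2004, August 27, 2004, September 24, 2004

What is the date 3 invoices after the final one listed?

These are Fridays at 28- or 35-day spacing (28, 28, 35, 28).
The pattern: 4th Friday of the month.
October 2004 — 4th Friday is October 22, 2004.
4th Friday of November 2004: November 26, 2004.
December 2004 — 4th Friday is December 24, 2004.

December 24, 2004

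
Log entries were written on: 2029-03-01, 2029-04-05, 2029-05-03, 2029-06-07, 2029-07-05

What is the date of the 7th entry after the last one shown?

All dates are Thursdays, 35, 28, 35, 28 days apart.
Specifically, the 1st Thursday of each month.
1st Thursday of August 2029: 2029-08-02.
1st Thursday of September 2029: 2029-09-06.
1st Thursday of October 2029: 2029-10-04.
November 2029 — 1st Thursday is 2029-11-01.
December 2029 — 1st Thursday is 2029-12-06.
1st Thursday of January 2030: 2030-01-03.
February 2030 — 1st Thursday is 2030-02-07.

2030-02-07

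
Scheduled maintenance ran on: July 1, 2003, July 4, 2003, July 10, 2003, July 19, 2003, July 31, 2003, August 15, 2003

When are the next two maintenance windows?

Gaps: 3, 6, 9, 12, 15 days — each gap is 3 larger than the previous one.
Next gap: 18 days. August 15, 2003 + 18 days = September 2, 2003.
Next gap: 21 days. September 2, 2003 + 21 days = September 23, 2003.

September 2, 2003; September 23, 2003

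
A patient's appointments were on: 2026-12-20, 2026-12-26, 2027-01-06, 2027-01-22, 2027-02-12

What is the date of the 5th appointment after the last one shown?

The spacing grows by 5 each time: 6, 11, 16, 21 days.
Next gap: 26 days. 2027-02-12 + 26 days = 2027-03-10.
Next gap: 31 days. 2027-03-10 + 31 days = 2027-04-10.
Next gap: 36 days. 2027-04-10 + 36 days = 2027-05-16.
Next gap: 41 days. 2027-05-16 + 41 days = 2027-06-26.
Next gap: 46 days. 2027-06-26 + 46 days = 2027-08-11.

2027-08-11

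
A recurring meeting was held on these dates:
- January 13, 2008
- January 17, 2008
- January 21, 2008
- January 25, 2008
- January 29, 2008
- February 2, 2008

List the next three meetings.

February 6, 2008; February 10, 2008; February 14, 2008

Every event comes 4 days after the last (4, 4, 4, 4, 4).
February 2, 2008 + 4 days = February 6, 2008.
February 6, 2008 + 4 days = February 10, 2008.
February 10, 2008 + 4 days = February 14, 2008.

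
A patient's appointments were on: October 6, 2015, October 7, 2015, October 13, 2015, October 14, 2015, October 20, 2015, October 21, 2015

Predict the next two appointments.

Every event lands on a Tuesday or Wednesday (gaps cycle 1, 6, 1, 6, 1).
So the schedule is: every Tuesday and Wednesday.
The following Tuesday is October 27, 2015.
The following Wednesday is October 28, 2015.

October 27, 2015; October 28, 2015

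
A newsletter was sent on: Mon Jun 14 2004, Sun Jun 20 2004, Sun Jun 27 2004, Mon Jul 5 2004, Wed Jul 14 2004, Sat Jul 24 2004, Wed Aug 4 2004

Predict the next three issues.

The spacing grows by 1 each time: 6, 7, 8, 9, 10, 11 days.
Next gap: 12 days. Wed Aug 4 2004 + 12 days = Mon Aug 16 2004.
Next gap: 13 days. Mon Aug 16 2004 + 13 days = Sun Aug 29 2004.
Next gap: 14 days. Sun Aug 29 2004 + 14 days = Sun Sep 12 2004.

Mon Aug 16 2004, Sun Aug 29 2004, Sun Sep 12 2004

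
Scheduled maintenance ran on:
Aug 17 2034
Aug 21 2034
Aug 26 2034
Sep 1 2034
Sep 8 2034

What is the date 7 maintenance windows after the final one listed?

Nov 24 2034

Gaps: 4, 5, 6, 7 days — each gap is 1 larger than the previous one.
Next gap: 8 days. Sep 8 2034 + 8 days = Sep 16 2034.
Next gap: 9 days. Sep 16 2034 + 9 days = Sep 25 2034.
Next gap: 10 days. Sep 25 2034 + 10 days = Oct 5 2034.
Next gap: 11 days. Oct 5 2034 + 11 days = Oct 16 2034.
Next gap: 12 days. Oct 16 2034 + 12 days = Oct 28 2034.
Next gap: 13 days. Oct 28 2034 + 13 days = Nov 10 2034.
Next gap: 14 days. Nov 10 2034 + 14 days = Nov 24 2034.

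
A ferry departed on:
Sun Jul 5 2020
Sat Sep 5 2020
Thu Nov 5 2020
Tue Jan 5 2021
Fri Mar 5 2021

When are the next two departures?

Each date is the 5th; the gaps (62, 61, 61, 59) track the month lengths.
The rule is the 5th of every 2 months.
Next: May 2021 → Wed May 5 2021.
Next: July 2021 → Mon Jul 5 2021.

Wed May 5 2021, Mon Jul 5 2021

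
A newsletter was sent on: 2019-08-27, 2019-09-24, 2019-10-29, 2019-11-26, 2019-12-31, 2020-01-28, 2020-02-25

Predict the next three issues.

These are Tuesdays with 28, 35, 28, 35, 28, 28-day gaps.
Each is the final Tuesday of its month — 2019-10-29 is past the 28th, so '4th Tuesday' doesn't fit.
Last Tuesday of March 2020: 2020-03-31.
April 2020 ends with Tuesday 2020-04-28.
May 2020 ends with Tuesday 2020-05-26.

2020-03-31, 2020-04-28, 2020-05-26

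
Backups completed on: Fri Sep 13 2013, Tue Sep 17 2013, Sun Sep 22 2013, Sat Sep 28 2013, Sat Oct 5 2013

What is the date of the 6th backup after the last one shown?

Sat Dec 7 2013

Intervals are 4, 5, 6, 7 days — an arithmetic progression with common difference 1.
Next gap: 8 days. Sat Oct 5 2013 + 8 days = Sun Oct 13 2013.
Next gap: 9 days. Sun Oct 13 2013 + 9 days = Tue Oct 22 2013.
Next gap: 10 days. Tue Oct 22 2013 + 10 days = Fri Nov 1 2013.
Next gap: 11 days. Fri Nov 1 2013 + 11 days = Tue Nov 12 2013.
Next gap: 12 days. Tue Nov 12 2013 + 12 days = Sun Nov 24 2013.
Next gap: 13 days. Sun Nov 24 2013 + 13 days = Sat Dec 7 2013.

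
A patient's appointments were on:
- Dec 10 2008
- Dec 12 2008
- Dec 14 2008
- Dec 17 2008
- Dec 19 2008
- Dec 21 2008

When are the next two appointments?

Every event lands on a Wednesday or Friday or Sunday (gaps cycle 2, 2, 3, 2, 2).
So the schedule is: every Wednesday, Friday and Sunday.
The following Wednesday is Dec 24 2008.
The following Friday is Dec 26 2008.

Dec 24 2008, Dec 26 2008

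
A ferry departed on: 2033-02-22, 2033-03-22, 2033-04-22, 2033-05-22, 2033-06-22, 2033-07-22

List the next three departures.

Each date is the 22nd; the gaps (28, 31, 30, 31, 30) track the month lengths.
The rule is the 22nd of each month.
Next: August 2033 → 2033-08-22.
Next: September 2033 → 2033-09-22.
October 2033: 2033-10-22.

2033-08-22, 2033-09-22, 2033-10-22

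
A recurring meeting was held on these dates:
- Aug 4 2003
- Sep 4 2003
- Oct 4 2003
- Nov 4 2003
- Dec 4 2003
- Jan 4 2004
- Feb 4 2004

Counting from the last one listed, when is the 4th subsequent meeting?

Gaps: 31, 30, 31, 30, 31, 31 days — not constant. Every event is on the 4th of the month.
Pattern: the 4th of each month.
March 2004: Mar 4 2004.
Next: April 2004 → Apr 4 2004.
Next: May 2004 → May 4 2004.
June 2004: Jun 4 2004.

Jun 4 2004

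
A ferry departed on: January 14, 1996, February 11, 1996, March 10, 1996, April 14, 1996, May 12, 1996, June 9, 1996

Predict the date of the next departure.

All dates are Sundays, 28, 28, 35, 28, 28 days apart.
Specifically, the 2nd Sunday of each month.
July 1996 — 2nd Sunday is July 14, 1996.

July 14, 1996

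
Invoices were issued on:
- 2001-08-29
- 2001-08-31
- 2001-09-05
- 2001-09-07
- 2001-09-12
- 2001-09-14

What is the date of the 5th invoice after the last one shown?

2001-10-03

Every event lands on a Wednesday or Friday (gaps cycle 2, 5, 2, 5, 2).
So the schedule is: every Wednesday and Friday.
The following Wednesday is 2001-09-19.
The following Friday is 2001-09-21.
The following Wednesday is 2001-09-26.
Next Friday: 2001-09-28.
Next Wednesday: 2001-10-03.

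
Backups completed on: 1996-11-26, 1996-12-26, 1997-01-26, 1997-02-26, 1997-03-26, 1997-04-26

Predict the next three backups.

1997-05-26, 1997-06-26, 1997-07-26

Gaps: 30, 31, 31, 28, 31 days — not constant. Every event is on the 26th of the month.
Pattern: the 26th of each month.
May 1997: 1997-05-26.
June 1997: 1997-06-26.
July 1997: 1997-07-26.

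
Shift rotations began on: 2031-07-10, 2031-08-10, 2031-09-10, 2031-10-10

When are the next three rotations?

The day-of-month is always 10 (31, 31, 30 days between events).
So this recurs on the 10th of each month.
Next: November 2031 → 2031-11-10.
Next: December 2031 → 2031-12-10.
January 2032: 2032-01-10.

2031-11-10, 2031-12-10, 2032-01-10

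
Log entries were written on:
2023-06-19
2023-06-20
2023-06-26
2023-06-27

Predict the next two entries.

Every event lands on a Monday or Tuesday (gaps cycle 1, 6, 1).
So the schedule is: every Monday and Tuesday.
The following Monday is 2023-07-03.
Next Tuesday: 2023-07-04.

2023-07-03, 2023-07-04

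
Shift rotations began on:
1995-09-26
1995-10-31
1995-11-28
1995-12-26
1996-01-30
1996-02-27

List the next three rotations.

Every date is a Tuesday; gaps 35, 28, 28, 35, 28 days.
Each is the last Tuesday of its month (at least one falls on the 29th or later, ruling out '4th Tuesday').
Last Tuesday of March 1996: 1996-03-26.
April 1996 ends with Tuesday 1996-04-30.
Last Tuesday of May 1996: 1996-05-28.

1996-03-26, 1996-04-30, 1996-05-28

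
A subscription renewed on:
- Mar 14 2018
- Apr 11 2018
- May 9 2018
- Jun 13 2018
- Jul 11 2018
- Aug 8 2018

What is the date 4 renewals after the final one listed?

These are Wednesdays at 28- or 35-day spacing (28, 28, 35, 28, 28).
The pattern: 2nd Wednesday of the month.
September 2018 — 2nd Wednesday is Sep 12 2018.
October 2018 — 2nd Wednesday is Oct 10 2018.
2nd Wednesday of November 2018: Nov 14 2018.
2nd Wednesday of December 2018: Dec 12 2018.

Dec 12 2018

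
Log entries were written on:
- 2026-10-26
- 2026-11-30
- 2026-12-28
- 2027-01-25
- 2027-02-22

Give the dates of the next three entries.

2027-03-29, 2027-04-26, 2027-05-31

These are Mondays with 35, 28, 28, 28-day gaps.
Each is the final Monday of its month — 2026-11-30 is past the 28th, so '4th Monday' doesn't fit.
March 2027 ends with Monday 2027-03-29.
April 2027 ends with Monday 2027-04-26.
Last Monday of May 2027: 2027-05-31.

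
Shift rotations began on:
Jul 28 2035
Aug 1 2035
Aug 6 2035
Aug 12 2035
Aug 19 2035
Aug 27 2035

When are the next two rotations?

Sep 5 2035, Sep 15 2035

The spacing grows by 1 each time: 4, 5, 6, 7, 8 days.
Next gap: 9 days. Aug 27 2035 + 9 days = Sep 5 2035.
Next gap: 10 days. Sep 5 2035 + 10 days = Sep 15 2035.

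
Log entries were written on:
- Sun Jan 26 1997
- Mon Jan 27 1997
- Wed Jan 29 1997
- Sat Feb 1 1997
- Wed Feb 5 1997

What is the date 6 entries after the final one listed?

Sat Mar 22 1997

The spacing grows by 1 each time: 1, 2, 3, 4 days.
Next gap: 5 days. Wed Feb 5 1997 + 5 days = Mon Feb 10 1997.
Next gap: 6 days. Mon Feb 10 1997 + 6 days = Sun Feb 16 1997.
Next gap: 7 days. Sun Feb 16 1997 + 7 days = Sun Feb 23 1997.
Next gap: 8 days. Sun Feb 23 1997 + 8 days = Mon Mar 3 1997.
Next gap: 9 days. Mon Mar 3 1997 + 9 days = Wed Mar 12 1997.
Next gap: 10 days. Wed Mar 12 1997 + 10 days = Sat Mar 22 1997.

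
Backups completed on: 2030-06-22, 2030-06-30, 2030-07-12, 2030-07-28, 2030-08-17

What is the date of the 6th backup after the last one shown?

Gaps: 8, 12, 16, 20 days — each gap is 4 larger than the previous one.
Next gap: 24 days. 2030-08-17 + 24 days = 2030-09-10.
Next gap: 28 days. 2030-09-10 + 28 days = 2030-10-08.
Next gap: 32 days. 2030-10-08 + 32 days = 2030-11-09.
Next gap: 36 days. 2030-11-09 + 36 days = 2030-12-15.
Next gap: 40 days. 2030-12-15 + 40 days = 2031-01-24.
Next gap: 44 days. 2031-01-24 + 44 days = 2031-03-09.

2031-03-09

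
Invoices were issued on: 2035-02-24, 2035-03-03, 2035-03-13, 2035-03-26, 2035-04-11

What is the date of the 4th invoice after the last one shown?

The spacing grows by 3 each time: 7, 10, 13, 16 days.
Next gap: 19 days. 2035-04-11 + 19 days = 2035-04-30.
Next gap: 22 days. 2035-04-30 + 22 days = 2035-05-22.
Next gap: 25 days. 2035-05-22 + 25 days = 2035-06-16.
Next gap: 28 days. 2035-06-16 + 28 days = 2035-07-14.

2035-07-14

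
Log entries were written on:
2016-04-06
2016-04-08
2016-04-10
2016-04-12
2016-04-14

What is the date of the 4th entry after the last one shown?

2016-04-22

Every event comes 2 days after the last (2, 2, 2, 2).
2016-04-14 + 2 days = 2016-04-16.
2016-04-16 + 2 days = 2016-04-18.
2016-04-18 + 2 days = 2016-04-20.
2016-04-20 + 2 days = 2016-04-22.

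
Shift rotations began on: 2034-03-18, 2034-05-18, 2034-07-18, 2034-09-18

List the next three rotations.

2034-11-18, 2035-01-18, 2035-03-18

Each date is the 18th; the gaps (61, 61, 62) track the month lengths.
The rule is the 18th of every 2 months.
Next: November 2034 → 2034-11-18.
Next: January 2035 → 2035-01-18.
Next: March 2035 → 2035-03-18.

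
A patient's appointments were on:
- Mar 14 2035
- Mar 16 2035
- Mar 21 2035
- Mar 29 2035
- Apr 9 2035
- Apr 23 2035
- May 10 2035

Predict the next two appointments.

May 30 2035, Jun 22 2035

Intervals are 2, 5, 8, 11, 14, 17 days — an arithmetic progression with common difference 3.
Next gap: 20 days. May 10 2035 + 20 days = May 30 2035.
Next gap: 23 days. May 30 2035 + 23 days = Jun 22 2035.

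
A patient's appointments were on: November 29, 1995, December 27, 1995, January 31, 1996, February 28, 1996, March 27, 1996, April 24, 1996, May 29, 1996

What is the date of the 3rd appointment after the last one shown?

These are Wednesdays with 28, 35, 28, 28, 28, 35-day gaps.
Each is the final Wednesday of its month — November 29, 1995 is past the 28th, so '4th Wednesday' doesn't fit.
Last Wednesday of June 1996: June 26, 1996.
July 1996 ends with Wednesday July 31, 1996.
August 1996 ends with Wednesday August 28, 1996.

August 28, 1996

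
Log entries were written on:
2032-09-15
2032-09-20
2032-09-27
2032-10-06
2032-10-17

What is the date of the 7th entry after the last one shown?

2033-02-27

Gaps: 5, 7, 9, 11 days — each gap is 2 larger than the previous one.
Next gap: 13 days. 2032-10-17 + 13 days = 2032-10-30.
Next gap: 15 days. 2032-10-30 + 15 days = 2032-11-14.
Next gap: 17 days. 2032-11-14 + 17 days = 2032-12-01.
Next gap: 19 days. 2032-12-01 + 19 days = 2032-12-20.
Next gap: 21 days. 2032-12-20 + 21 days = 2033-01-10.
Next gap: 23 days. 2033-01-10 + 23 days = 2033-02-02.
Next gap: 25 days. 2033-02-02 + 25 days = 2033-02-27.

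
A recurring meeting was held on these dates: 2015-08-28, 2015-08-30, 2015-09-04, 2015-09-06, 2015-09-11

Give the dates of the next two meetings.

2015-09-13, 2015-09-18

Every event lands on a Friday or Sunday (gaps cycle 2, 5, 2, 5).
So the schedule is: every Friday and Sunday.
The following Sunday is 2015-09-13.
Next Friday: 2015-09-18.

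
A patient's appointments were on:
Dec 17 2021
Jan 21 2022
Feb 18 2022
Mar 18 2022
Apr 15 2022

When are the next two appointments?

May 20 2022, Jun 17 2022

These are Fridays at 28- or 35-day spacing (35, 28, 28, 28).
The pattern: 3rd Friday of the month.
3rd Friday of May 2022: May 20 2022.
June 2022 — 3rd Friday is Jun 17 2022.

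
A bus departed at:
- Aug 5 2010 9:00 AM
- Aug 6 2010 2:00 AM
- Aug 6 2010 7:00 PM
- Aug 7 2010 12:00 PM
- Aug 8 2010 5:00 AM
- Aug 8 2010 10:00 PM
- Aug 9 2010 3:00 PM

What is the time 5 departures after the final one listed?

Aug 13 2010 4:00 AM

The interval is a steady 17 hours (17, 17, 17, 17, 17, 17).
Aug 9 2010 3:00 PM + 17 h = Aug 10 2010 8:00 AM.
Aug 10 2010 8:00 AM + 17 h = Aug 11 2010 1:00 AM.
Aug 11 2010 1:00 AM + 17 h = Aug 11 2010 6:00 PM.
Aug 11 2010 6:00 PM + 17 h = Aug 12 2010 11:00 AM.
Aug 12 2010 11:00 AM + 17 h = Aug 13 2010 4:00 AM.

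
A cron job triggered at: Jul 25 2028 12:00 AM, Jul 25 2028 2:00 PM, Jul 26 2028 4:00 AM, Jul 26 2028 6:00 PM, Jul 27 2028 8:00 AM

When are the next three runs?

Jul 27 2028 10:00 PM, Jul 28 2028 12:00 PM, Jul 29 2028 2:00 AM

Spacing: 14, 14, 14, 14 h — constant 14 h.
Jul 27 2028 8:00 AM + 14 h = Jul 27 2028 10:00 PM.
Jul 27 2028 10:00 PM + 14 h = Jul 28 2028 12:00 PM.
Jul 28 2028 12:00 PM + 14 h = Jul 29 2028 2:00 AM.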